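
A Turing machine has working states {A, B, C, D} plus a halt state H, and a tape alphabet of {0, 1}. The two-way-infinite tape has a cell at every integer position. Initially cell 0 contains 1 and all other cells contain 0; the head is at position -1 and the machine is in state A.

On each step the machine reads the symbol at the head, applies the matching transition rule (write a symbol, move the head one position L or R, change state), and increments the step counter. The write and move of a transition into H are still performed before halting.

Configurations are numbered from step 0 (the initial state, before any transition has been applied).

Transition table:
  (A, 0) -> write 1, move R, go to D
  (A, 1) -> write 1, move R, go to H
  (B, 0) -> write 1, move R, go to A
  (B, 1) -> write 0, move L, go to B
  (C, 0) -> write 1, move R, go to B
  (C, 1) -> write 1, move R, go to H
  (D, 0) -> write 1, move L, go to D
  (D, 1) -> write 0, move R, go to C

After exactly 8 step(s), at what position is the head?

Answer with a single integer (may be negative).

Step 1: in state A at pos -1, read 0 -> (A,0)->write 1,move R,goto D. Now: state=D, head=0, tape[-2..1]=0110 (head:   ^)
Step 2: in state D at pos 0, read 1 -> (D,1)->write 0,move R,goto C. Now: state=C, head=1, tape[-2..2]=01000 (head:    ^)
Step 3: in state C at pos 1, read 0 -> (C,0)->write 1,move R,goto B. Now: state=B, head=2, tape[-2..3]=010100 (head:     ^)
Step 4: in state B at pos 2, read 0 -> (B,0)->write 1,move R,goto A. Now: state=A, head=3, tape[-2..4]=0101100 (head:      ^)
Step 5: in state A at pos 3, read 0 -> (A,0)->write 1,move R,goto D. Now: state=D, head=4, tape[-2..5]=01011100 (head:       ^)
Step 6: in state D at pos 4, read 0 -> (D,0)->write 1,move L,goto D. Now: state=D, head=3, tape[-2..5]=01011110 (head:      ^)
Step 7: in state D at pos 3, read 1 -> (D,1)->write 0,move R,goto C. Now: state=C, head=4, tape[-2..5]=01011010 (head:       ^)
Step 8: in state C at pos 4, read 1 -> (C,1)->write 1,move R,goto H. Now: state=H, head=5, tape[-2..6]=010110100 (head:        ^)

Answer: 5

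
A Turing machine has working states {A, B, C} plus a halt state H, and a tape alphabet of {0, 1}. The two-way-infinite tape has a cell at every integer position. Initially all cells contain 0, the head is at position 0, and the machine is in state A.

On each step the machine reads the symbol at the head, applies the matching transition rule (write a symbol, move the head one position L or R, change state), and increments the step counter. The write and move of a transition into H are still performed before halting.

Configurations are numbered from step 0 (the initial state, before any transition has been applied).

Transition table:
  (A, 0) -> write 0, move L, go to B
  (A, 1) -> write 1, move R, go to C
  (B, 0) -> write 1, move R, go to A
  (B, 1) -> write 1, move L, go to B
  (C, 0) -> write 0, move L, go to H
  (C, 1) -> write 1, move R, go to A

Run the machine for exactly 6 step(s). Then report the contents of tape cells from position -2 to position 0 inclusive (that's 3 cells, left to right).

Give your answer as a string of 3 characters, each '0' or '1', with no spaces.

Step 1: in state A at pos 0, read 0 -> (A,0)->write 0,move L,goto B. Now: state=B, head=-1, tape[-2..1]=0000 (head:  ^)
Step 2: in state B at pos -1, read 0 -> (B,0)->write 1,move R,goto A. Now: state=A, head=0, tape[-2..1]=0100 (head:   ^)
Step 3: in state A at pos 0, read 0 -> (A,0)->write 0,move L,goto B. Now: state=B, head=-1, tape[-2..1]=0100 (head:  ^)
Step 4: in state B at pos -1, read 1 -> (B,1)->write 1,move L,goto B. Now: state=B, head=-2, tape[-3..1]=00100 (head:  ^)
Step 5: in state B at pos -2, read 0 -> (B,0)->write 1,move R,goto A. Now: state=A, head=-1, tape[-3..1]=01100 (head:   ^)
Step 6: in state A at pos -1, read 1 -> (A,1)->write 1,move R,goto C. Now: state=C, head=0, tape[-3..1]=01100 (head:    ^)

Answer: 110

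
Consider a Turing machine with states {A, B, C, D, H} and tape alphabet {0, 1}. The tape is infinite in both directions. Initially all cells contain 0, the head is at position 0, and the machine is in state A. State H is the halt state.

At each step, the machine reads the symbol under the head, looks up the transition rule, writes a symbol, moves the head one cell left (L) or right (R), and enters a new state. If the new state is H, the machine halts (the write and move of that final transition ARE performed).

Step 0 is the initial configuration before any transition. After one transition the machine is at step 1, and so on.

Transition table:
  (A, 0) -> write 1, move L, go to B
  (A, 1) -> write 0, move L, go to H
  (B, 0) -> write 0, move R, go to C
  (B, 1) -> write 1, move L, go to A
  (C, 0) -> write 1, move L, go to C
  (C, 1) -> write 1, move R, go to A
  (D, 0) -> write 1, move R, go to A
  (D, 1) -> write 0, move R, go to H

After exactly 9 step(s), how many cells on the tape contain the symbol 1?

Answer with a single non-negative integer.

Step 1: in state A at pos 0, read 0 -> (A,0)->write 1,move L,goto B. Now: state=B, head=-1, tape[-2..1]=0010 (head:  ^)
Step 2: in state B at pos -1, read 0 -> (B,0)->write 0,move R,goto C. Now: state=C, head=0, tape[-2..1]=0010 (head:   ^)
Step 3: in state C at pos 0, read 1 -> (C,1)->write 1,move R,goto A. Now: state=A, head=1, tape[-2..2]=00100 (head:    ^)
Step 4: in state A at pos 1, read 0 -> (A,0)->write 1,move L,goto B. Now: state=B, head=0, tape[-2..2]=00110 (head:   ^)
Step 5: in state B at pos 0, read 1 -> (B,1)->write 1,move L,goto A. Now: state=A, head=-1, tape[-2..2]=00110 (head:  ^)
Step 6: in state A at pos -1, read 0 -> (A,0)->write 1,move L,goto B. Now: state=B, head=-2, tape[-3..2]=001110 (head:  ^)
Step 7: in state B at pos -2, read 0 -> (B,0)->write 0,move R,goto C. Now: state=C, head=-1, tape[-3..2]=001110 (head:   ^)
Step 8: in state C at pos -1, read 1 -> (C,1)->write 1,move R,goto A. Now: state=A, head=0, tape[-3..2]=001110 (head:    ^)
Step 9: in state A at pos 0, read 1 -> (A,1)->write 0,move L,goto H. Now: state=H, head=-1, tape[-3..2]=001010 (head:   ^)
Cells containing 1 after step 9: {-1, 1} -> 2 cell(s)

Answer: 2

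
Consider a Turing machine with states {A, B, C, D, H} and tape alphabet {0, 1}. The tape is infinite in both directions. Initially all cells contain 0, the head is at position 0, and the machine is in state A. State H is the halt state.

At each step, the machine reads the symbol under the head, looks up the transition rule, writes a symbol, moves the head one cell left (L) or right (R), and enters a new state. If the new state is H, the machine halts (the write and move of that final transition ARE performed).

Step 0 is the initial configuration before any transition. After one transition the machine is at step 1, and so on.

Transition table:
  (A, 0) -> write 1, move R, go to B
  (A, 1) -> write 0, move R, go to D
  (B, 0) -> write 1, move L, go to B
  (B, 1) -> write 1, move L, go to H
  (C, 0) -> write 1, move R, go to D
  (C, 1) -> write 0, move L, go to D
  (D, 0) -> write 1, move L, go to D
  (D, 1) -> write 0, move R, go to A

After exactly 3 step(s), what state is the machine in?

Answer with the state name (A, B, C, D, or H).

Answer: H

Derivation:
Step 1: in state A at pos 0, read 0 -> (A,0)->write 1,move R,goto B. Now: state=B, head=1, tape[-1..2]=0100 (head:   ^)
Step 2: in state B at pos 1, read 0 -> (B,0)->write 1,move L,goto B. Now: state=B, head=0, tape[-1..2]=0110 (head:  ^)
Step 3: in state B at pos 0, read 1 -> (B,1)->write 1,move L,goto H. Now: state=H, head=-1, tape[-2..2]=00110 (head:  ^)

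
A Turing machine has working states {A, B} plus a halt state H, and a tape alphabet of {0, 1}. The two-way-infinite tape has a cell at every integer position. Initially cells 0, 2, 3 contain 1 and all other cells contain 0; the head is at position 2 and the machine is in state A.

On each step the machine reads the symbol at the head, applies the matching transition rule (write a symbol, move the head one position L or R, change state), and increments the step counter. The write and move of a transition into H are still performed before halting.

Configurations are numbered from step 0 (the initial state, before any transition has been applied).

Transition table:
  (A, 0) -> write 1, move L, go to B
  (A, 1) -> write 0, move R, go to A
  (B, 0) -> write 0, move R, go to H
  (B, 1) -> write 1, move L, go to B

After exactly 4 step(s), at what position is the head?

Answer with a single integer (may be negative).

Answer: 4

Derivation:
Step 1: in state A at pos 2, read 1 -> (A,1)->write 0,move R,goto A. Now: state=A, head=3, tape[-1..4]=010010 (head:     ^)
Step 2: in state A at pos 3, read 1 -> (A,1)->write 0,move R,goto A. Now: state=A, head=4, tape[-1..5]=0100000 (head:      ^)
Step 3: in state A at pos 4, read 0 -> (A,0)->write 1,move L,goto B. Now: state=B, head=3, tape[-1..5]=0100010 (head:     ^)
Step 4: in state B at pos 3, read 0 -> (B,0)->write 0,move R,goto H. Now: state=H, head=4, tape[-1..5]=0100010 (head:      ^)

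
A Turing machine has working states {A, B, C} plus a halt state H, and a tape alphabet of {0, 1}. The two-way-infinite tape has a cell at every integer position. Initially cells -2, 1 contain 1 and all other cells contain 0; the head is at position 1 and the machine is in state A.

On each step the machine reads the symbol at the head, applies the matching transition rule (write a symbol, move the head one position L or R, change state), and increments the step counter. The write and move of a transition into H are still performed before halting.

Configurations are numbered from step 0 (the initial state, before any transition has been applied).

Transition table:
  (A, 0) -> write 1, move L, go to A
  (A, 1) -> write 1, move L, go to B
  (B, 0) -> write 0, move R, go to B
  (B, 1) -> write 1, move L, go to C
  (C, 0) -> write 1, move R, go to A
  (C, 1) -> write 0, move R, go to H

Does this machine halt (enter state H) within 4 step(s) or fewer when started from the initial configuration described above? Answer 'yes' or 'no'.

Answer: no

Derivation:
Step 1: in state A at pos 1, read 1 -> (A,1)->write 1,move L,goto B. Now: state=B, head=0, tape[-3..2]=010010 (head:    ^)
Step 2: in state B at pos 0, read 0 -> (B,0)->write 0,move R,goto B. Now: state=B, head=1, tape[-3..2]=010010 (head:     ^)
Step 3: in state B at pos 1, read 1 -> (B,1)->write 1,move L,goto C. Now: state=C, head=0, tape[-3..2]=010010 (head:    ^)
Step 4: in state C at pos 0, read 0 -> (C,0)->write 1,move R,goto A. Now: state=A, head=1, tape[-3..2]=010110 (head:     ^)
After 4 step(s): state = A (not H) -> not halted within 4 -> no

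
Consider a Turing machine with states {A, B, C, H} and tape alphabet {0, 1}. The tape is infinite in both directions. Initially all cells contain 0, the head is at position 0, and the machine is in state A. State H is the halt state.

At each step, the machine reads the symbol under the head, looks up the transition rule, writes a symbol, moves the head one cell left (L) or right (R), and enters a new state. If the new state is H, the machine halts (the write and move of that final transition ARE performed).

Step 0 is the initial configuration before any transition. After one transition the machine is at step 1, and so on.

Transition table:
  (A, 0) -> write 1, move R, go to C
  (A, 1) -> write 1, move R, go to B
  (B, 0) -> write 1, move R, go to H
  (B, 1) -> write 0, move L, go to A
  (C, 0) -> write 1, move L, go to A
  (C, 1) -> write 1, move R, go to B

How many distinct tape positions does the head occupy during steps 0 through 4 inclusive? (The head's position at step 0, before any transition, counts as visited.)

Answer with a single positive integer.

Answer: 2

Derivation:
Step 1: in state A at pos 0, read 0 -> (A,0)->write 1,move R,goto C. Now: state=C, head=1, tape[-1..2]=0100 (head:   ^)
Step 2: in state C at pos 1, read 0 -> (C,0)->write 1,move L,goto A. Now: state=A, head=0, tape[-1..2]=0110 (head:  ^)
Step 3: in state A at pos 0, read 1 -> (A,1)->write 1,move R,goto B. Now: state=B, head=1, tape[-1..2]=0110 (head:   ^)
Step 4: in state B at pos 1, read 1 -> (B,1)->write 0,move L,goto A. Now: state=A, head=0, tape[-1..2]=0100 (head:  ^)
Head positions at steps 0..4: starting at 0, distinct positions visited = {0, 1} -> 2 position(s)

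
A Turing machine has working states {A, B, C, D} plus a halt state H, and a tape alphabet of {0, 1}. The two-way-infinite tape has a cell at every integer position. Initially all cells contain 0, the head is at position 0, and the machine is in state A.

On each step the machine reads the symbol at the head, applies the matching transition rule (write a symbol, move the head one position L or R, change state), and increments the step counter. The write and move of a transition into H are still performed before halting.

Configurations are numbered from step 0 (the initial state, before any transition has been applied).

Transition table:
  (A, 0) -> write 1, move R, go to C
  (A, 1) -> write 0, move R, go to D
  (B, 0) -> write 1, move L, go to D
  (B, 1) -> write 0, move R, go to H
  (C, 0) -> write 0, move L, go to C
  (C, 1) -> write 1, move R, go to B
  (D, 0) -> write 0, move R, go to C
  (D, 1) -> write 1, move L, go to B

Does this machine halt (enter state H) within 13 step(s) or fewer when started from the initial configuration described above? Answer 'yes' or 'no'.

Step 1: in state A at pos 0, read 0 -> (A,0)->write 1,move R,goto C. Now: state=C, head=1, tape[-1..2]=0100 (head:   ^)
Step 2: in state C at pos 1, read 0 -> (C,0)->write 0,move L,goto C. Now: state=C, head=0, tape[-1..2]=0100 (head:  ^)
Step 3: in state C at pos 0, read 1 -> (C,1)->write 1,move R,goto B. Now: state=B, head=1, tape[-1..2]=0100 (head:   ^)
Step 4: in state B at pos 1, read 0 -> (B,0)->write 1,move L,goto D. Now: state=D, head=0, tape[-1..2]=0110 (head:  ^)
Step 5: in state D at pos 0, read 1 -> (D,1)->write 1,move L,goto B. Now: state=B, head=-1, tape[-2..2]=00110 (head:  ^)
Step 6: in state B at pos -1, read 0 -> (B,0)->write 1,move L,goto D. Now: state=D, head=-2, tape[-3..2]=001110 (head:  ^)
Step 7: in state D at pos -2, read 0 -> (D,0)->write 0,move R,goto C. Now: state=C, head=-1, tape[-3..2]=001110 (head:   ^)
Step 8: in state C at pos -1, read 1 -> (C,1)->write 1,move R,goto B. Now: state=B, head=0, tape[-3..2]=001110 (head:    ^)
Step 9: in state B at pos 0, read 1 -> (B,1)->write 0,move R,goto H. Now: state=H, head=1, tape[-3..2]=001010 (head:     ^)
State H reached at step 9; 9 <= 13 -> yes

Answer: yes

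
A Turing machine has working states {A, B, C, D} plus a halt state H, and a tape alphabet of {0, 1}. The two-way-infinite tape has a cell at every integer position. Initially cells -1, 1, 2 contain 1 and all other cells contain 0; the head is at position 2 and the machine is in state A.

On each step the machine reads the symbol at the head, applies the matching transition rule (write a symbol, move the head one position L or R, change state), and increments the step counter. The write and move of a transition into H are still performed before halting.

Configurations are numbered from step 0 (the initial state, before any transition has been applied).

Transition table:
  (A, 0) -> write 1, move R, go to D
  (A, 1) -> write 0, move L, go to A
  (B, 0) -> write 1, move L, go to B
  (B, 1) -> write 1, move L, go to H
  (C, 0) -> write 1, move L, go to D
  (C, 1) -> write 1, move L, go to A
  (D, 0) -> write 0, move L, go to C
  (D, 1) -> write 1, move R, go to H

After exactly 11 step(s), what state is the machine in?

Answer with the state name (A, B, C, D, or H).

Step 1: in state A at pos 2, read 1 -> (A,1)->write 0,move L,goto A. Now: state=A, head=1, tape[-2..3]=010100 (head:    ^)
Step 2: in state A at pos 1, read 1 -> (A,1)->write 0,move L,goto A. Now: state=A, head=0, tape[-2..3]=010000 (head:   ^)
Step 3: in state A at pos 0, read 0 -> (A,0)->write 1,move R,goto D. Now: state=D, head=1, tape[-2..3]=011000 (head:    ^)
Step 4: in state D at pos 1, read 0 -> (D,0)->write 0,move L,goto C. Now: state=C, head=0, tape[-2..3]=011000 (head:   ^)
Step 5: in state C at pos 0, read 1 -> (C,1)->write 1,move L,goto A. Now: state=A, head=-1, tape[-2..3]=011000 (head:  ^)
Step 6: in state A at pos -1, read 1 -> (A,1)->write 0,move L,goto A. Now: state=A, head=-2, tape[-3..3]=0001000 (head:  ^)
Step 7: in state A at pos -2, read 0 -> (A,0)->write 1,move R,goto D. Now: state=D, head=-1, tape[-3..3]=0101000 (head:   ^)
Step 8: in state D at pos -1, read 0 -> (D,0)->write 0,move L,goto C. Now: state=C, head=-2, tape[-3..3]=0101000 (head:  ^)
Step 9: in state C at pos -2, read 1 -> (C,1)->write 1,move L,goto A. Now: state=A, head=-3, tape[-4..3]=00101000 (head:  ^)
Step 10: in state A at pos -3, read 0 -> (A,0)->write 1,move R,goto D. Now: state=D, head=-2, tape[-4..3]=01101000 (head:   ^)
Step 11: in state D at pos -2, read 1 -> (D,1)->write 1,move R,goto H. Now: state=H, head=-1, tape[-4..3]=01101000 (head:    ^)

Answer: H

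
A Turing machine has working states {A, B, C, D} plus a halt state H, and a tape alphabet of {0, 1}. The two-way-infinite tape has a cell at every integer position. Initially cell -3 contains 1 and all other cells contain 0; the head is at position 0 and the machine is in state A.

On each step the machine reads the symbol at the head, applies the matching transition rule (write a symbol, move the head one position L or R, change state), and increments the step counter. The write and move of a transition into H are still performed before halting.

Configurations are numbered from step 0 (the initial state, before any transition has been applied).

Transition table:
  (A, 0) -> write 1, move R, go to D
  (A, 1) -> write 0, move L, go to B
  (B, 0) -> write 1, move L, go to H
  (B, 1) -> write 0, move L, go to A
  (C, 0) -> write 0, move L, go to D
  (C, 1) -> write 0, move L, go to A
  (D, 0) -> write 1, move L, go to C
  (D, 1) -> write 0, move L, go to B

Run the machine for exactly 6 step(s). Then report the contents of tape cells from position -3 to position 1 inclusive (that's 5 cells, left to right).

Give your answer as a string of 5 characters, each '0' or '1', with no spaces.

Answer: 10011

Derivation:
Step 1: in state A at pos 0, read 0 -> (A,0)->write 1,move R,goto D. Now: state=D, head=1, tape[-4..2]=0100100 (head:      ^)
Step 2: in state D at pos 1, read 0 -> (D,0)->write 1,move L,goto C. Now: state=C, head=0, tape[-4..2]=0100110 (head:     ^)
Step 3: in state C at pos 0, read 1 -> (C,1)->write 0,move L,goto A. Now: state=A, head=-1, tape[-4..2]=0100010 (head:    ^)
Step 4: in state A at pos -1, read 0 -> (A,0)->write 1,move R,goto D. Now: state=D, head=0, tape[-4..2]=0101010 (head:     ^)
Step 5: in state D at pos 0, read 0 -> (D,0)->write 1,move L,goto C. Now: state=C, head=-1, tape[-4..2]=0101110 (head:    ^)
Step 6: in state C at pos -1, read 1 -> (C,1)->write 0,move L,goto A. Now: state=A, head=-2, tape[-4..2]=0100110 (head:   ^)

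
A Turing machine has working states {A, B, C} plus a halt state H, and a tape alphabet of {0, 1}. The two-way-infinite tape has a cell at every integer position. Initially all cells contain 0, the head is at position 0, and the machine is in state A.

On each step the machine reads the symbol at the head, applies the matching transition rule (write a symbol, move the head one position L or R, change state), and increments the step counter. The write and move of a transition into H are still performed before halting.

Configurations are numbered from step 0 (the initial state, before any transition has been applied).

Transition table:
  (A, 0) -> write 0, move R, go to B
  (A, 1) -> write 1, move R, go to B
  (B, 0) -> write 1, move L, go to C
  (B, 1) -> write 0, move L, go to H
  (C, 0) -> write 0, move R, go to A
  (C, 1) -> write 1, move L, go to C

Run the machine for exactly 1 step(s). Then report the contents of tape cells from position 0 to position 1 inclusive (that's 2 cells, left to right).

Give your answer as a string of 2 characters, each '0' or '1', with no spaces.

Answer: 00

Derivation:
Step 1: in state A at pos 0, read 0 -> (A,0)->write 0,move R,goto B. Now: state=B, head=1, tape[-1..2]=0000 (head:   ^)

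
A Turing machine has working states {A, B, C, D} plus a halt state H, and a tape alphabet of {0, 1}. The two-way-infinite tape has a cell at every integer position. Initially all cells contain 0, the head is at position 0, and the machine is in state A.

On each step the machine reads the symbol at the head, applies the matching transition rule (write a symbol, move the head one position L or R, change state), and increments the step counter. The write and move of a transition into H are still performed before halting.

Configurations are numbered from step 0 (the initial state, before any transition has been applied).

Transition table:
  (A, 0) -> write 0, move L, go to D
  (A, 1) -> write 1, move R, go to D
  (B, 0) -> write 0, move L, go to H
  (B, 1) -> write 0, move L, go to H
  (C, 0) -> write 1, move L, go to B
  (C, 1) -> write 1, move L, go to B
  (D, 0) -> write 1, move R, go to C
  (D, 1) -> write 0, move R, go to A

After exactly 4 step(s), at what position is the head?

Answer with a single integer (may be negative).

Answer: -2

Derivation:
Step 1: in state A at pos 0, read 0 -> (A,0)->write 0,move L,goto D. Now: state=D, head=-1, tape[-2..1]=0000 (head:  ^)
Step 2: in state D at pos -1, read 0 -> (D,0)->write 1,move R,goto C. Now: state=C, head=0, tape[-2..1]=0100 (head:   ^)
Step 3: in state C at pos 0, read 0 -> (C,0)->write 1,move L,goto B. Now: state=B, head=-1, tape[-2..1]=0110 (head:  ^)
Step 4: in state B at pos -1, read 1 -> (B,1)->write 0,move L,goto H. Now: state=H, head=-2, tape[-3..1]=00010 (head:  ^)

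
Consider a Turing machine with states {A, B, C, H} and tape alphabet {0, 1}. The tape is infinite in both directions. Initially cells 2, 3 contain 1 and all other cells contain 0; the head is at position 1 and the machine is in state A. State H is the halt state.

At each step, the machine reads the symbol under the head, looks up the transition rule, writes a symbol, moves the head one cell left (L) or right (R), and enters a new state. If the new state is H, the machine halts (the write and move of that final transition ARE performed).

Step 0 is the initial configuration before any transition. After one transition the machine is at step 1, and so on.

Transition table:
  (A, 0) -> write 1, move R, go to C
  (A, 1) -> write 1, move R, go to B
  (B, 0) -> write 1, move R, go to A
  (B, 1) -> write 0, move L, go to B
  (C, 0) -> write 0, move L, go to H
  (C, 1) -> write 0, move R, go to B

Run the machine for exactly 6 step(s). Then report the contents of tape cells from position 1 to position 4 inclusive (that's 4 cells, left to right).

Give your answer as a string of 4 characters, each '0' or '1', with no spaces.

Step 1: in state A at pos 1, read 0 -> (A,0)->write 1,move R,goto C. Now: state=C, head=2, tape[0..4]=01110 (head:   ^)
Step 2: in state C at pos 2, read 1 -> (C,1)->write 0,move R,goto B. Now: state=B, head=3, tape[0..4]=01010 (head:    ^)
Step 3: in state B at pos 3, read 1 -> (B,1)->write 0,move L,goto B. Now: state=B, head=2, tape[0..4]=01000 (head:   ^)
Step 4: in state B at pos 2, read 0 -> (B,0)->write 1,move R,goto A. Now: state=A, head=3, tape[0..4]=01100 (head:    ^)
Step 5: in state A at pos 3, read 0 -> (A,0)->write 1,move R,goto C. Now: state=C, head=4, tape[0..5]=011100 (head:     ^)
Step 6: in state C at pos 4, read 0 -> (C,0)->write 0,move L,goto H. Now: state=H, head=3, tape[0..5]=011100 (head:    ^)

Answer: 1110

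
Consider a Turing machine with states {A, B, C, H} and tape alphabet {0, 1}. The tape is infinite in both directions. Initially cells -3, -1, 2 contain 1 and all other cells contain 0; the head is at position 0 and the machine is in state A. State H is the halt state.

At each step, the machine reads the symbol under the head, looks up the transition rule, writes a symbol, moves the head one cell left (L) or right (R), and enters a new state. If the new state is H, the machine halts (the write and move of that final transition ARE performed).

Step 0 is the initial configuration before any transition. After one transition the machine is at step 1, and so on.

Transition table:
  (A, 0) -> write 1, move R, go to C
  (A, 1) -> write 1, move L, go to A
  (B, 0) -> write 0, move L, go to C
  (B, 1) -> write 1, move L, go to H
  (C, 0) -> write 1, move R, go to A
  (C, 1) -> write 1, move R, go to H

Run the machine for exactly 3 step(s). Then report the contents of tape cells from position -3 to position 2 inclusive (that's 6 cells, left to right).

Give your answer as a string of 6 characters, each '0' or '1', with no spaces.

Answer: 101111

Derivation:
Step 1: in state A at pos 0, read 0 -> (A,0)->write 1,move R,goto C. Now: state=C, head=1, tape[-4..3]=01011010 (head:      ^)
Step 2: in state C at pos 1, read 0 -> (C,0)->write 1,move R,goto A. Now: state=A, head=2, tape[-4..3]=01011110 (head:       ^)
Step 3: in state A at pos 2, read 1 -> (A,1)->write 1,move L,goto A. Now: state=A, head=1, tape[-4..3]=01011110 (head:      ^)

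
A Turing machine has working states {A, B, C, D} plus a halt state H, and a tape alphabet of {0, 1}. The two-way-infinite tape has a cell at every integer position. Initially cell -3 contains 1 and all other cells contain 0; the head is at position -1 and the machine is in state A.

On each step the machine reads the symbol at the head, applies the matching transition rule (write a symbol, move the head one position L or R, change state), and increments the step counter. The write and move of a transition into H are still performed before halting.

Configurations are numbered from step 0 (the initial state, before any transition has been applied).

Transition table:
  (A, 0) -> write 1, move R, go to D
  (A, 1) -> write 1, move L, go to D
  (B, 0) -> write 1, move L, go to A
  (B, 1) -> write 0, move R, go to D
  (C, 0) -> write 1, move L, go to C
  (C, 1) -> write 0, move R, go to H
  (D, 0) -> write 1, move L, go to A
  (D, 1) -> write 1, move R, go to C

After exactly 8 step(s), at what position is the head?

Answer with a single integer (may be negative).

Step 1: in state A at pos -1, read 0 -> (A,0)->write 1,move R,goto D. Now: state=D, head=0, tape[-4..1]=010100 (head:     ^)
Step 2: in state D at pos 0, read 0 -> (D,0)->write 1,move L,goto A. Now: state=A, head=-1, tape[-4..1]=010110 (head:    ^)
Step 3: in state A at pos -1, read 1 -> (A,1)->write 1,move L,goto D. Now: state=D, head=-2, tape[-4..1]=010110 (head:   ^)
Step 4: in state D at pos -2, read 0 -> (D,0)->write 1,move L,goto A. Now: state=A, head=-3, tape[-4..1]=011110 (head:  ^)
Step 5: in state A at pos -3, read 1 -> (A,1)->write 1,move L,goto D. Now: state=D, head=-4, tape[-5..1]=0011110 (head:  ^)
Step 6: in state D at pos -4, read 0 -> (D,0)->write 1,move L,goto A. Now: state=A, head=-5, tape[-6..1]=00111110 (head:  ^)
Step 7: in state A at pos -5, read 0 -> (A,0)->write 1,move R,goto D. Now: state=D, head=-4, tape[-6..1]=01111110 (head:   ^)
Step 8: in state D at pos -4, read 1 -> (D,1)->write 1,move R,goto C. Now: state=C, head=-3, tape[-6..1]=01111110 (head:    ^)

Answer: -3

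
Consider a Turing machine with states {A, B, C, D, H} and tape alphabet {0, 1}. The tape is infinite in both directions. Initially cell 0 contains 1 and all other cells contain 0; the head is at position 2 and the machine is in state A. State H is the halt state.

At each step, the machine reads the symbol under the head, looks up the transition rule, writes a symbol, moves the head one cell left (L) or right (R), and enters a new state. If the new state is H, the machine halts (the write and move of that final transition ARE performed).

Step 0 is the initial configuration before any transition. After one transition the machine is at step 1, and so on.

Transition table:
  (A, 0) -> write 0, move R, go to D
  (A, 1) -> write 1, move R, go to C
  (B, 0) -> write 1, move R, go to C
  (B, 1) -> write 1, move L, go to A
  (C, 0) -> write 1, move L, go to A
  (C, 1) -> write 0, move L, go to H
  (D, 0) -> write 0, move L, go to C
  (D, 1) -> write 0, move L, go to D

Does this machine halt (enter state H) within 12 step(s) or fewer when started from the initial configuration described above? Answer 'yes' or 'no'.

Step 1: in state A at pos 2, read 0 -> (A,0)->write 0,move R,goto D. Now: state=D, head=3, tape[-1..4]=010000 (head:     ^)
Step 2: in state D at pos 3, read 0 -> (D,0)->write 0,move L,goto C. Now: state=C, head=2, tape[-1..4]=010000 (head:    ^)
Step 3: in state C at pos 2, read 0 -> (C,0)->write 1,move L,goto A. Now: state=A, head=1, tape[-1..4]=010100 (head:   ^)
Step 4: in state A at pos 1, read 0 -> (A,0)->write 0,move R,goto D. Now: state=D, head=2, tape[-1..4]=010100 (head:    ^)
Step 5: in state D at pos 2, read 1 -> (D,1)->write 0,move L,goto D. Now: state=D, head=1, tape[-1..4]=010000 (head:   ^)
Step 6: in state D at pos 1, read 0 -> (D,0)->write 0,move L,goto C. Now: state=C, head=0, tape[-1..4]=010000 (head:  ^)
Step 7: in state C at pos 0, read 1 -> (C,1)->write 0,move L,goto H. Now: state=H, head=-1, tape[-2..4]=0000000 (head:  ^)
State H reached at step 7; 7 <= 12 -> yes

Answer: yes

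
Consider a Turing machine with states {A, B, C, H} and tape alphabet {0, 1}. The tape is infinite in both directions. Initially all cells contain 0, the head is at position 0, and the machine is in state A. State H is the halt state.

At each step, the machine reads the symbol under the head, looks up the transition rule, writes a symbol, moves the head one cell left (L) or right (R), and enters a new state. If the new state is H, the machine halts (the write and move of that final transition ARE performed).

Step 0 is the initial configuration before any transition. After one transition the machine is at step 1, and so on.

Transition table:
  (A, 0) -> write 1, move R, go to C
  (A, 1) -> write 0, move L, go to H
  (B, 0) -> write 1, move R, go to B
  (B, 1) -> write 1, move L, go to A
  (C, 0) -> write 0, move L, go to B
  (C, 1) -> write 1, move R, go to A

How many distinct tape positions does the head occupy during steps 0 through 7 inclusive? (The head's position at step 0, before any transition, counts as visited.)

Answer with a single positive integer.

Answer: 4

Derivation:
Step 1: in state A at pos 0, read 0 -> (A,0)->write 1,move R,goto C. Now: state=C, head=1, tape[-1..2]=0100 (head:   ^)
Step 2: in state C at pos 1, read 0 -> (C,0)->write 0,move L,goto B. Now: state=B, head=0, tape[-1..2]=0100 (head:  ^)
Step 3: in state B at pos 0, read 1 -> (B,1)->write 1,move L,goto A. Now: state=A, head=-1, tape[-2..2]=00100 (head:  ^)
Step 4: in state A at pos -1, read 0 -> (A,0)->write 1,move R,goto C. Now: state=C, head=0, tape[-2..2]=01100 (head:   ^)
Step 5: in state C at pos 0, read 1 -> (C,1)->write 1,move R,goto A. Now: state=A, head=1, tape[-2..2]=01100 (head:    ^)
Step 6: in state A at pos 1, read 0 -> (A,0)->write 1,move R,goto C. Now: state=C, head=2, tape[-2..3]=011100 (head:     ^)
Step 7: in state C at pos 2, read 0 -> (C,0)->write 0,move L,goto B. Now: state=B, head=1, tape[-2..3]=011100 (head:    ^)
Head positions at steps 0..7: starting at 0, distinct positions visited = {-1, 0, 1, 2} -> 4 position(s)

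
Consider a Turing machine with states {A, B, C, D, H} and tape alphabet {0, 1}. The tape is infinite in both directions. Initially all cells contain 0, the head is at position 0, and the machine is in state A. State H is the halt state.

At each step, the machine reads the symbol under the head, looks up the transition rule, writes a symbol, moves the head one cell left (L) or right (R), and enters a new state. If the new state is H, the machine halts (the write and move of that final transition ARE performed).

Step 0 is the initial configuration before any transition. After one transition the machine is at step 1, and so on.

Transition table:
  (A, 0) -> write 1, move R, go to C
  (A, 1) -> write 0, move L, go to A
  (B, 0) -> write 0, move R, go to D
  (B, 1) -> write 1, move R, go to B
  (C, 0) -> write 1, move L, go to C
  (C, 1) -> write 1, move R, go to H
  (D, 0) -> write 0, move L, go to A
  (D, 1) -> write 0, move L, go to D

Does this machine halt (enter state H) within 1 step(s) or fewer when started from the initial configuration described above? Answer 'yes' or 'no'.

Step 1: in state A at pos 0, read 0 -> (A,0)->write 1,move R,goto C. Now: state=C, head=1, tape[-1..2]=0100 (head:   ^)
After 1 step(s): state = C (not H) -> not halted within 1 -> no

Answer: no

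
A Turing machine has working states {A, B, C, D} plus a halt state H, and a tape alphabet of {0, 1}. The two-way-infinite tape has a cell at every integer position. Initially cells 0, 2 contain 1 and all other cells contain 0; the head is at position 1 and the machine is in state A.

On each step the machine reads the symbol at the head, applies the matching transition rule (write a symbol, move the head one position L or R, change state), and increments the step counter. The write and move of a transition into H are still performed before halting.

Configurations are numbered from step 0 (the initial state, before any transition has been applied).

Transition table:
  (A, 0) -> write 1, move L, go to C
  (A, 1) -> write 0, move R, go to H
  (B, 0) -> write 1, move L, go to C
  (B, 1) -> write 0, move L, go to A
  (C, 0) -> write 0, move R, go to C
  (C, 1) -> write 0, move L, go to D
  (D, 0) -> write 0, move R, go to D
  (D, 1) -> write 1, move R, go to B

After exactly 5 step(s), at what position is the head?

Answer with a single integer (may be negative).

Step 1: in state A at pos 1, read 0 -> (A,0)->write 1,move L,goto C. Now: state=C, head=0, tape[-1..3]=01110 (head:  ^)
Step 2: in state C at pos 0, read 1 -> (C,1)->write 0,move L,goto D. Now: state=D, head=-1, tape[-2..3]=000110 (head:  ^)
Step 3: in state D at pos -1, read 0 -> (D,0)->write 0,move R,goto D. Now: state=D, head=0, tape[-2..3]=000110 (head:   ^)
Step 4: in state D at pos 0, read 0 -> (D,0)->write 0,move R,goto D. Now: state=D, head=1, tape[-2..3]=000110 (head:    ^)
Step 5: in state D at pos 1, read 1 -> (D,1)->write 1,move R,goto B. Now: state=B, head=2, tape[-2..3]=000110 (head:     ^)

Answer: 2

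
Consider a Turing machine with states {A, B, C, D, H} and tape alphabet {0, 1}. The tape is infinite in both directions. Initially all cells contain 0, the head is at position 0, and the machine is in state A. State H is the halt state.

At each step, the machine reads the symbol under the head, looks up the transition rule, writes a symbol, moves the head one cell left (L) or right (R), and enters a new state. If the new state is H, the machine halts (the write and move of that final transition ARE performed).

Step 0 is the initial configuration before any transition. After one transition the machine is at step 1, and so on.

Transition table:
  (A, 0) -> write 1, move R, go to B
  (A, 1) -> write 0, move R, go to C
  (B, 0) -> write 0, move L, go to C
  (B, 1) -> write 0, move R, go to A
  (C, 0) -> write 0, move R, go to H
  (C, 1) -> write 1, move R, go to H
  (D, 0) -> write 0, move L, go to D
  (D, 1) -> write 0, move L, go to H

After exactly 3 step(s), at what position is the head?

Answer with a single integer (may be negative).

Answer: 1

Derivation:
Step 1: in state A at pos 0, read 0 -> (A,0)->write 1,move R,goto B. Now: state=B, head=1, tape[-1..2]=0100 (head:   ^)
Step 2: in state B at pos 1, read 0 -> (B,0)->write 0,move L,goto C. Now: state=C, head=0, tape[-1..2]=0100 (head:  ^)
Step 3: in state C at pos 0, read 1 -> (C,1)->write 1,move R,goto H. Now: state=H, head=1, tape[-1..2]=0100 (head:   ^)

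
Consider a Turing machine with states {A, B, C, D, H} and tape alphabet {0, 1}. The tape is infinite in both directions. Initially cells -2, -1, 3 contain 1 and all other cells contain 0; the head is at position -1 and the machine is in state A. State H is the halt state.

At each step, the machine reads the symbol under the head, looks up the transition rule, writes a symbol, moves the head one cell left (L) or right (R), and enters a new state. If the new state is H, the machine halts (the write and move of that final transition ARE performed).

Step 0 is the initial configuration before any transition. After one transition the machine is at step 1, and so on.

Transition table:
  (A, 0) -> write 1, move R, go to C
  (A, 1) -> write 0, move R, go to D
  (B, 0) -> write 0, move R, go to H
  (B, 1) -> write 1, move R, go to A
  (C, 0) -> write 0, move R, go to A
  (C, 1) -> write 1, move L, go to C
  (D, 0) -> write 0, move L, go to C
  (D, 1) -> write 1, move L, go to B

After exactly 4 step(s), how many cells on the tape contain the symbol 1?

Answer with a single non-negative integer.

Step 1: in state A at pos -1, read 1 -> (A,1)->write 0,move R,goto D. Now: state=D, head=0, tape[-3..4]=01000010 (head:    ^)
Step 2: in state D at pos 0, read 0 -> (D,0)->write 0,move L,goto C. Now: state=C, head=-1, tape[-3..4]=01000010 (head:   ^)
Step 3: in state C at pos -1, read 0 -> (C,0)->write 0,move R,goto A. Now: state=A, head=0, tape[-3..4]=01000010 (head:    ^)
Step 4: in state A at pos 0, read 0 -> (A,0)->write 1,move R,goto C. Now: state=C, head=1, tape[-3..4]=01010010 (head:     ^)
Cells containing 1 after step 4: {-2, 0, 3} -> 3 cell(s)

Answer: 3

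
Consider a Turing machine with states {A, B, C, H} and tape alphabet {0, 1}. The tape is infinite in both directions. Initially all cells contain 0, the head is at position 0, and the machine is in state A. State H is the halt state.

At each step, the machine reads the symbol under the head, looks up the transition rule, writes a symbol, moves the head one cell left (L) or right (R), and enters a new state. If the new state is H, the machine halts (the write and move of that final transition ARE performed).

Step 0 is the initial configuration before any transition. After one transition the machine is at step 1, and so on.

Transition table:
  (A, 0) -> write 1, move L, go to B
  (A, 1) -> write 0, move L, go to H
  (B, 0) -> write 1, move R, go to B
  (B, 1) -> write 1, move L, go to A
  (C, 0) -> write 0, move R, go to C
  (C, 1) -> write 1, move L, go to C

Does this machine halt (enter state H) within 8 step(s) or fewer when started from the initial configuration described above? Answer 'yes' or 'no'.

Answer: yes

Derivation:
Step 1: in state A at pos 0, read 0 -> (A,0)->write 1,move L,goto B. Now: state=B, head=-1, tape[-2..1]=0010 (head:  ^)
Step 2: in state B at pos -1, read 0 -> (B,0)->write 1,move R,goto B. Now: state=B, head=0, tape[-2..1]=0110 (head:   ^)
Step 3: in state B at pos 0, read 1 -> (B,1)->write 1,move L,goto A. Now: state=A, head=-1, tape[-2..1]=0110 (head:  ^)
Step 4: in state A at pos -1, read 1 -> (A,1)->write 0,move L,goto H. Now: state=H, head=-2, tape[-3..1]=00010 (head:  ^)
State H reached at step 4; 4 <= 8 -> yes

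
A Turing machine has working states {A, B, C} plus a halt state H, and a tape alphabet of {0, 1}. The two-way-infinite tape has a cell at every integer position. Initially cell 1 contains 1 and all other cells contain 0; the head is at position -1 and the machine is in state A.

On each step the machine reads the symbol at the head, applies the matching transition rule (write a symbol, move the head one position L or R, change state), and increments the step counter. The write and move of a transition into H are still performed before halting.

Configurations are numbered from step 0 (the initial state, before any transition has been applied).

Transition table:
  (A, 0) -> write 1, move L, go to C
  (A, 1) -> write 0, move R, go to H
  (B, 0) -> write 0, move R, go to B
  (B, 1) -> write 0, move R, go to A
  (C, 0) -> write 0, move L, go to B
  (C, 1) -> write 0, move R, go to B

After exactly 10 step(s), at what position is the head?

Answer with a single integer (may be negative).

Answer: 1

Derivation:
Step 1: in state A at pos -1, read 0 -> (A,0)->write 1,move L,goto C. Now: state=C, head=-2, tape[-3..2]=001010 (head:  ^)
Step 2: in state C at pos -2, read 0 -> (C,0)->write 0,move L,goto B. Now: state=B, head=-3, tape[-4..2]=0001010 (head:  ^)
Step 3: in state B at pos -3, read 0 -> (B,0)->write 0,move R,goto B. Now: state=B, head=-2, tape[-4..2]=0001010 (head:   ^)
Step 4: in state B at pos -2, read 0 -> (B,0)->write 0,move R,goto B. Now: state=B, head=-1, tape[-4..2]=0001010 (head:    ^)
Step 5: in state B at pos -1, read 1 -> (B,1)->write 0,move R,goto A. Now: state=A, head=0, tape[-4..2]=0000010 (head:     ^)
Step 6: in state A at pos 0, read 0 -> (A,0)->write 1,move L,goto C. Now: state=C, head=-1, tape[-4..2]=0000110 (head:    ^)
Step 7: in state C at pos -1, read 0 -> (C,0)->write 0,move L,goto B. Now: state=B, head=-2, tape[-4..2]=0000110 (head:   ^)
Step 8: in state B at pos -2, read 0 -> (B,0)->write 0,move R,goto B. Now: state=B, head=-1, tape[-4..2]=0000110 (head:    ^)
Step 9: in state B at pos -1, read 0 -> (B,0)->write 0,move R,goto B. Now: state=B, head=0, tape[-4..2]=0000110 (head:     ^)
Step 10: in state B at pos 0, read 1 -> (B,1)->write 0,move R,goto A. Now: state=A, head=1, tape[-4..2]=0000010 (head:      ^)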